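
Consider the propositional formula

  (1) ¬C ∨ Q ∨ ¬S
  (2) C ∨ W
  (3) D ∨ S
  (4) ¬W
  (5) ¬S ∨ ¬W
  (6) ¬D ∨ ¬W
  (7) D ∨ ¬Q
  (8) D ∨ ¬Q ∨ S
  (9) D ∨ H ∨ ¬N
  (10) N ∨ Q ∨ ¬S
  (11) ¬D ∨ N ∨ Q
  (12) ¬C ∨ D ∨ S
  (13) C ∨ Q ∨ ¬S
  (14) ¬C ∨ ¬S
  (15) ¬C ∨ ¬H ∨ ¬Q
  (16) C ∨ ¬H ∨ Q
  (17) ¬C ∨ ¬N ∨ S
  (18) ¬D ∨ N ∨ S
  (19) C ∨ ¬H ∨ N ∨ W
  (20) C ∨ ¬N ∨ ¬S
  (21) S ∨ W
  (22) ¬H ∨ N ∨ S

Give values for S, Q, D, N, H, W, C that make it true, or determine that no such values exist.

Unsatisfiable

Case W = True:
  Clause (¬W) is falsified — contradiction.
Case W = False:
  (C ∨ W) forces C = True.
  (¬C ∨ ¬S) forces S = False.
  Clause (S ∨ W) is falsified — contradiction.
Both cases fail, so the formula is unsatisfiable.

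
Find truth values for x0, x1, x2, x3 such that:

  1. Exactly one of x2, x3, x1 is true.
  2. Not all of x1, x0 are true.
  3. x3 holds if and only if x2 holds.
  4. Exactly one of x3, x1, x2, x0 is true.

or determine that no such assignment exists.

x0=F, x1=T, x2=F, x3=F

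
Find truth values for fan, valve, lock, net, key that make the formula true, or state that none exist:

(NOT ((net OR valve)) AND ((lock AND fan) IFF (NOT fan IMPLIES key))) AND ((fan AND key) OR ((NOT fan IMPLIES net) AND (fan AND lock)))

fan = True, valve = False, lock = True, net = False, key = False

  NOT ((net OR valve)) AND ((lock AND fan) IFF (NOT fan IMPLIES key)) = True
    NOT ((net OR valve)) = True
      net OR valve = False
    (lock AND fan) IFF (NOT fan IMPLIES key) = True
      lock AND fan = True
      NOT fan IMPLIES key = True
        NOT fan = False
  (fan AND key) OR ((NOT fan IMPLIES net) AND (fan AND lock)) = True
    fan AND key = False
    (NOT fan IMPLIES net) AND (fan AND lock) = True
      NOT fan IMPLIES net = True
        NOT fan = False
      fan AND lock = True
Both conjuncts True, so the formula holds.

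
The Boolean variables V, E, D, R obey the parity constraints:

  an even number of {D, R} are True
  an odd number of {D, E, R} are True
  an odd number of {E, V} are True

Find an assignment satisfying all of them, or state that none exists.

V=F, E=T, D=T, R=T

{D, R}: 2 true → even ✓
{D, E, R}: 3 true → odd ✓
{E, V}: 1 true → odd ✓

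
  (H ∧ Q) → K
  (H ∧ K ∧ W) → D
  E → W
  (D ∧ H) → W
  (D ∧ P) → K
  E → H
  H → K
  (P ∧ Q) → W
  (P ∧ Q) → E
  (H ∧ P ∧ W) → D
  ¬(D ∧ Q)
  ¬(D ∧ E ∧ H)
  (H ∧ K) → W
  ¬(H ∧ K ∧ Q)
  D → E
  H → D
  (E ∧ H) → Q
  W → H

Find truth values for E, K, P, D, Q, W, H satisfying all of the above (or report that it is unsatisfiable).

E: False; K: True; P: False; D: False; Q: False; W: False; H: False

Set E = False.
  then (¬D ∨ E) forces D = False.
  then (D ∨ ¬H) forces H = False.
  then (H ∨ ¬W) forces W = False.
Set K = True.
Set P = False.
Set Q = False.
All clauses satisfied.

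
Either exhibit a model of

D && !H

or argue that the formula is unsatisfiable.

D = True, H = False

  !H = True
Both conjuncts True, so the formula holds.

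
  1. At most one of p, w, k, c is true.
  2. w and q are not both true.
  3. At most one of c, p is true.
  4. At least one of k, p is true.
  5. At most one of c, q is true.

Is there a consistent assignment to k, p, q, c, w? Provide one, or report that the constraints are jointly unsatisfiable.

k: True; p: False; q: True; c: False; w: False

  (1) {p, w, k, c}: 1 true — at most one ✓
  (2) w=F, q=T — not both ✓
  (3) {c, p}: 0 true — at most one ✓
  (4) {k, p}: 1 true — at least one ✓
  (5) {c, q}: 1 true — at most one ✓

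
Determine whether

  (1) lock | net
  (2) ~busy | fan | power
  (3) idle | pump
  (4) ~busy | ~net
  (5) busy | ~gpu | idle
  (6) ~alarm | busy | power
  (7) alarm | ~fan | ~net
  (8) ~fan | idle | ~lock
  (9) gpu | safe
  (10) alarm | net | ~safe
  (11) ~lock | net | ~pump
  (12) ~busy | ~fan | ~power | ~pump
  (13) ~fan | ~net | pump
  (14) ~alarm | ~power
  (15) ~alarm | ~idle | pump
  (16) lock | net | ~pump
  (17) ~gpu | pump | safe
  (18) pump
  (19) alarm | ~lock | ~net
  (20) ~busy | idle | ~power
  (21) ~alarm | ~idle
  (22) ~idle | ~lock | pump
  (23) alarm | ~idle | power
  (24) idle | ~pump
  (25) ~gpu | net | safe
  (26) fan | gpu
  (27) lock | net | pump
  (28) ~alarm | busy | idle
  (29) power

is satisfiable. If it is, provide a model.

gpu = True, alarm = False, fan = False, idle = True, pump = True, lock = False, power = True, busy = False, net = True, safe = True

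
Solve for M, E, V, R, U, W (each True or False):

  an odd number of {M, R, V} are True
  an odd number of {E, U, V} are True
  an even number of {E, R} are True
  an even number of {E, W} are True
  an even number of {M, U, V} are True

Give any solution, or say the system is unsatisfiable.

M=T, E=F, V=F, R=F, U=T, W=F

{M, R, V}: 1 true → odd ✓
{E, U, V}: 1 true → odd ✓
{E, R}: 0 true → even ✓
{E, W}: 0 true → even ✓
{M, U, V}: 2 true → even ✓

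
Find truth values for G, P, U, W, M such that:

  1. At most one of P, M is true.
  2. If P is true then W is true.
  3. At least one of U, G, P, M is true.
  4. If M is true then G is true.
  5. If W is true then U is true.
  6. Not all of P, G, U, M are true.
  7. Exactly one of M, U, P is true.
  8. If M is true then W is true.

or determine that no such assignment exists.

G = False; P = False; U = True; W = False; M = False

  (1) {P, M}: 0 true — at most one ✓
  (2) P=F ⇒ W: vacuous ✓
  (3) {U, G, P, M}: 1 true — at least one ✓
  (4) M=F ⇒ G: vacuous ✓
  (5) W=F ⇒ U: vacuous ✓
  (6) {P, G, U, M}: 1/4 true — not all ✓
  (7) {M, U, P}: 1 true — exactly one ✓
  (8) M=F ⇒ W: vacuous ✓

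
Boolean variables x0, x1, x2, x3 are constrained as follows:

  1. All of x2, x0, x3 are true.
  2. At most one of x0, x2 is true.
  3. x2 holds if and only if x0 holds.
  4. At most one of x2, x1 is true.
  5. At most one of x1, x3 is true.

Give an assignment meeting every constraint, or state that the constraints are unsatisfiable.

Case x0 = True:
  (1) forces x2 = True.
  Constraint (2) is violated (x0=T, x2=T) — contradiction.
Case x0 = False:
  Constraint (1) is violated (x0=F) — contradiction.
Both cases fail — unsatisfiable.

The formula is unsatisfiable.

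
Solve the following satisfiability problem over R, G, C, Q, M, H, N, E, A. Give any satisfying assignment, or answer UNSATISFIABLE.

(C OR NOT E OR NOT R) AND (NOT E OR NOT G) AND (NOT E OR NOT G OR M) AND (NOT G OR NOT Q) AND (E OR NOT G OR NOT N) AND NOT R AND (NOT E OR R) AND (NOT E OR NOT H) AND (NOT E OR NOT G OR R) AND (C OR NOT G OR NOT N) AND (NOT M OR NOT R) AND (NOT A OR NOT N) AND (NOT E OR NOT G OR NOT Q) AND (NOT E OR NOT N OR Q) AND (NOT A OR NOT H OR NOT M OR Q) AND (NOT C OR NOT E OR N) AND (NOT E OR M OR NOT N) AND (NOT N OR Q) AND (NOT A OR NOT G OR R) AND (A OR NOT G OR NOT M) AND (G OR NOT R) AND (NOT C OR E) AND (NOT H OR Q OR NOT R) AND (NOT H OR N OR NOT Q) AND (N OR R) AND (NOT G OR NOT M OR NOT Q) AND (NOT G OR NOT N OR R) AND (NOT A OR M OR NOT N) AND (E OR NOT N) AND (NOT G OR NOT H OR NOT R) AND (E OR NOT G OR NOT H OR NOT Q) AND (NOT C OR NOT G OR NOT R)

Case R = True:
  Clause (NOT R) is falsified — contradiction.
Case R = False:
  (NOT E OR R) forces E = False.
  (NOT C OR E) forces C = False.
  (N OR R) forces N = True.
  Clause (E OR NOT N) is falsified — contradiction.
Both cases fail, so the formula is unsatisfiable.

The formula is unsatisfiable.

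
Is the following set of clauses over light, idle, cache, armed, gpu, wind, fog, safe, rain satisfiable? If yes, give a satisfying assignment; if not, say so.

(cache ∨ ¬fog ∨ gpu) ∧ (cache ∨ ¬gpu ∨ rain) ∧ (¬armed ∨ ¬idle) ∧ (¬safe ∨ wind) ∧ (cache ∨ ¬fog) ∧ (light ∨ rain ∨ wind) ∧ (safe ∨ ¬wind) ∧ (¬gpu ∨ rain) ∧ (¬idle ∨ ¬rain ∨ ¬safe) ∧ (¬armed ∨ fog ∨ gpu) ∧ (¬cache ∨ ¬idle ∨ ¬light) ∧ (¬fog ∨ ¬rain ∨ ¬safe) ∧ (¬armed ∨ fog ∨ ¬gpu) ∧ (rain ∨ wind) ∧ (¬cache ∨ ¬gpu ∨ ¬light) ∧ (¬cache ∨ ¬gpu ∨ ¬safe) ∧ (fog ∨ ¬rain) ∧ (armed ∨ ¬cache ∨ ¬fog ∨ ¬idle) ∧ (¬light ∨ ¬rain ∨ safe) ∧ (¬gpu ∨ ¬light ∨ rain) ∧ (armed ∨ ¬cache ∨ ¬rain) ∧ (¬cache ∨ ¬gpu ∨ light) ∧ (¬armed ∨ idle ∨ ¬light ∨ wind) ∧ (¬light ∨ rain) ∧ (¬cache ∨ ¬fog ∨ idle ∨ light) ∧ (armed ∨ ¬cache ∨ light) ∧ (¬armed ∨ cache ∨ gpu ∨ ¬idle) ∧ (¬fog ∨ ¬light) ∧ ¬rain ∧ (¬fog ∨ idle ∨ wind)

light = False, idle = False, cache = False, armed = False, gpu = False, wind = True, fog = False, safe = True, rain = False

Unit clause (¬rain) forces rain = False.
In (¬gpu ∨ rain) only ¬gpu is left, so gpu = False.
In (rain ∨ wind) only wind is left, so wind = True.
In (¬light ∨ rain) only ¬light is left, so light = False.
In (safe ∨ ¬wind) only safe is left, so safe = True.
Set idle = False.
Try cache = True:
  (¬cache ∨ ¬fog ∨ idle ∨ light) forces fog = False.
  (¬armed ∨ fog ∨ gpu) forces armed = False.
  clause (armed ∨ ¬cache ∨ light) is falsified — backtrack.
So cache = False.
  then (cache ∨ ¬fog ∨ gpu) forces fog = False.
  then (¬armed ∨ fog ∨ gpu) forces armed = False.
All clauses satisfied.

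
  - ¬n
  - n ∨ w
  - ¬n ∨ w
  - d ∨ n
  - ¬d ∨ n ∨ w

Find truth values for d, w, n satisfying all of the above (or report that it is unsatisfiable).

Unit clause (¬n) forces n = False.
In (n ∨ w) only w is left, so w = True.
In (d ∨ n) only d is left, so d = True.
All clauses satisfied.

d: True; w: True; n: False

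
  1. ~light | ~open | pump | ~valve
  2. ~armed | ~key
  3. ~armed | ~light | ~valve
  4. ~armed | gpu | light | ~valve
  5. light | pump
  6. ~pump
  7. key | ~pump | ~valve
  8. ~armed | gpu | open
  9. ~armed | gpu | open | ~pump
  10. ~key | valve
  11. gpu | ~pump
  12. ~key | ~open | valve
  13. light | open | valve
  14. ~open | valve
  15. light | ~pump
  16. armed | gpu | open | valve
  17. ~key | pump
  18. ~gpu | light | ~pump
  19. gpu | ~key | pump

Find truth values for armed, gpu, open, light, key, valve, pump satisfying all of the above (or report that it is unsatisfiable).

Unit clause (~pump) forces pump = False.
In (~key | pump) only ~key is left, so key = False.
In (light | pump) only light is left, so light = True.
Set armed = False.
Set gpu = True.
Try open = True:
  (~light | ~open | pump | ~valve) forces valve = False.
  clause (~open | valve) is falsified — backtrack.
So open = False.
Set valve = False.
All clauses satisfied.

armed: False, gpu: True, open: False, light: True, key: False, valve: False, pump: False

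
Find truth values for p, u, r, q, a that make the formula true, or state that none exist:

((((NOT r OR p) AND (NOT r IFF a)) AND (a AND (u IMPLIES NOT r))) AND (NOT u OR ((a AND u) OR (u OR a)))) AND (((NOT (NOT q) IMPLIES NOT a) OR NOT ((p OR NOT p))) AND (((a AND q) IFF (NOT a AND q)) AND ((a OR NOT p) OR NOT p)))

p = False, u = False, r = False, q = False, a = True

  (((NOT r OR p) AND (NOT r IFF a)) AND (a AND (u IMPLIES NOT r))) AND (NOT u OR ((a AND u) OR (u OR a))) = True
    ((NOT r OR p) AND (NOT r IFF a)) AND (a AND (u IMPLIES NOT r)) = True
      (NOT r OR p) AND (NOT r IFF a) = True
        NOT r OR p = True
          NOT r = True
        NOT r IFF a = True
          NOT r = True
      a AND (u IMPLIES NOT r) = True
        u IMPLIES NOT r = True
          NOT r = True
    NOT u OR ((a AND u) OR (u OR a)) = True
      NOT u = True
      (a AND u) OR (u OR a) = True
        a AND u = False
        u OR a = True
  ((NOT (NOT q) IMPLIES NOT a) OR NOT ((p OR NOT p))) AND (((a AND q) IFF (NOT a AND q)) AND ((a OR NOT p) OR NOT p)) = True
    (NOT (NOT q) IMPLIES NOT a) OR NOT ((p OR NOT p)) = True
      NOT (NOT q) IMPLIES NOT a = True
        NOT (NOT q) = False
          NOT q = True
        NOT a = False
      NOT ((p OR NOT p)) = False
        p OR NOT p = True
          NOT p = True
    ((a AND q) IFF (NOT a AND q)) AND ((a OR NOT p) OR NOT p) = True
      (a AND q) IFF (NOT a AND q) = True
        a AND q = False
        NOT a AND q = False
          NOT a = False
      (a OR NOT p) OR NOT p = True
        a OR NOT p = True
          NOT p = True
        NOT p = True
Both conjuncts True, so the formula holds.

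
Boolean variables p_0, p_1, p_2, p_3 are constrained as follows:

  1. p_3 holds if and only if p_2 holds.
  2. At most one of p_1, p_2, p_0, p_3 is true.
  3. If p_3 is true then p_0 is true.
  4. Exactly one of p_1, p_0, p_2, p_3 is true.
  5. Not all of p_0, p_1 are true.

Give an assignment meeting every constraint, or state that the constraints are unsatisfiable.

p_0 = True, p_1 = False, p_2 = False, p_3 = False

  (1) p_3=F, p_2=F — same ✓
  (2) {p_1, p_2, p_0, p_3}: 1 true — at most one ✓
  (3) p_3=F ⇒ p_0: vacuous ✓
  (4) {p_1, p_0, p_2, p_3}: 1 true — exactly one ✓
  (5) {p_0, p_1}: 1/2 true — not all ✓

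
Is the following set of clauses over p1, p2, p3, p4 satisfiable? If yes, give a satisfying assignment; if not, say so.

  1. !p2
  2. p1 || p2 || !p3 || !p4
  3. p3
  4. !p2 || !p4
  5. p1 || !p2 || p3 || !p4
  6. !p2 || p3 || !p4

p1=T, p2=F, p3=T, p4=T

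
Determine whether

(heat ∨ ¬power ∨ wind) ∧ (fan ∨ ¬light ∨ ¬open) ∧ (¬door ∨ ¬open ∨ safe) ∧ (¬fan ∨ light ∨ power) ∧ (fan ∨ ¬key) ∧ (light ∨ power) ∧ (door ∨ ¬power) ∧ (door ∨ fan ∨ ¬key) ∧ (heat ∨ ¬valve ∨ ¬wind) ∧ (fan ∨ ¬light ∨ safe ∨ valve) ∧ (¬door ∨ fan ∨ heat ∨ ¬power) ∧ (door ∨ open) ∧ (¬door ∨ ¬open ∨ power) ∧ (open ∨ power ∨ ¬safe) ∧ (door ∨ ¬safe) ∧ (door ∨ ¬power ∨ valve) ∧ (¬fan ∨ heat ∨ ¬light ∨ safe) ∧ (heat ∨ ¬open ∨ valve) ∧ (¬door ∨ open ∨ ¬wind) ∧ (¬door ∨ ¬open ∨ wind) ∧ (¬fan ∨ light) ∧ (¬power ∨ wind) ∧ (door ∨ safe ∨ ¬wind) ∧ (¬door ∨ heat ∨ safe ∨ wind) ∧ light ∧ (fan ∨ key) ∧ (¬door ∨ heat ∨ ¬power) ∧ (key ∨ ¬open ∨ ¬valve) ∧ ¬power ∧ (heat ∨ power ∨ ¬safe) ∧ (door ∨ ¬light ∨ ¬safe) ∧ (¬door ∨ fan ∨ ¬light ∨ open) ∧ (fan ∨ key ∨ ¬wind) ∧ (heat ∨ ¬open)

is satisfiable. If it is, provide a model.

Unit clause (light) forces light = True.
Unit clause (¬power) forces power = False.
Set key = False.
  then (fan ∨ key) forces fan = True.
Try safe = True:
  (open ∨ power ∨ ¬safe) forces open = True.
  (¬door ∨ ¬open ∨ power) forces door = False.
  clause (door ∨ ¬safe) is falsified — backtrack.
So safe = False.
  then (¬fan ∨ heat ∨ ¬light ∨ safe) forces heat = True.
Set door = True.
  then (¬door ∨ ¬open ∨ safe) forces open = False.
  then (¬door ∨ open ∨ ¬wind) forces wind = False.
Set valve = True.
All clauses satisfied.

key: False, safe: False, power: False, door: True, light: True, valve: True, heat: True, open: False, wind: False, fan: True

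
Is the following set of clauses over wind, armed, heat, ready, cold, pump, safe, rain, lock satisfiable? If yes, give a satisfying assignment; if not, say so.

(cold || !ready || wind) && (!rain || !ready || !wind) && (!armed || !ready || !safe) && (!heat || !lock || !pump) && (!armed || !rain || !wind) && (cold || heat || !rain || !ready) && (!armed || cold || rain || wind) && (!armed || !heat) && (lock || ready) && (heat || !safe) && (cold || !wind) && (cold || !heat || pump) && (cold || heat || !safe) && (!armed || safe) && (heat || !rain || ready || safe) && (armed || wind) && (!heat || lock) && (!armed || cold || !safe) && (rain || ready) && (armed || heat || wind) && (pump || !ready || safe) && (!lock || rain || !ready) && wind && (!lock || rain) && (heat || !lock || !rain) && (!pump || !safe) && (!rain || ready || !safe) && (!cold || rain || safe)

wind = True, armed = False, heat = True, ready = False, cold = True, pump = False, safe = False, rain = True, lock = True

Unit clause (wind) forces wind = True.
In (cold || !wind) only cold is left, so cold = True.
Try armed = True:
  (!armed || !rain || !wind) forces rain = False.
  (!armed || !heat) forces heat = False.
  (heat || !safe) forces safe = False.
  clause (!armed || safe) is falsified — backtrack.
So armed = False.
Try heat = False:
  (heat || !safe) forces safe = False.
  (!cold || rain || safe) forces rain = True.
  (!rain || !ready || !wind) forces ready = False.
  clause (heat || !rain || ready || safe) is falsified — backtrack.
So heat = True.
  then (!heat || lock) forces lock = True.
  then (!lock || rain) forces rain = True.
  then (!rain || !ready || !wind) forces ready = False.
  then (!heat || !lock || !pump) forces pump = False.
  then (!rain || ready || !safe) forces safe = False.
All clauses satisfied.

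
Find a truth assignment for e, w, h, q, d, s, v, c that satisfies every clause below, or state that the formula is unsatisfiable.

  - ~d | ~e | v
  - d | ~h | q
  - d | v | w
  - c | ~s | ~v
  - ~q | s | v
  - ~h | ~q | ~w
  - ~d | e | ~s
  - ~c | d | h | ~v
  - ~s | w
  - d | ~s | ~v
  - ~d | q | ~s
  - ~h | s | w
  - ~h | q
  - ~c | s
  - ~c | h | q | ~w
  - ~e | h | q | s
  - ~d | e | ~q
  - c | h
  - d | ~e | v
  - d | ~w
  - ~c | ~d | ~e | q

e: True, w: True, h: False, q: True, d: True, s: True, v: True, c: True

Set e = True.
Try w = False:
  (~s | w) forces s = False.
  (~h | s | w) forces h = False.
  (~c | s) forces c = False.
  clause (c | h) is falsified — backtrack.
So w = True.
  then (d | ~w) forces d = True.
  then (~d | ~e | v) forces v = True.
Try h = True:
  (~h | ~q | ~w) forces q = False.
  clause (~h | q) is falsified — backtrack.
So h = False.
  then (c | h) forces c = True.
  then (~c | ~d | ~e | q) forces q = True.
  then (~c | s) forces s = True.
All clauses satisfied.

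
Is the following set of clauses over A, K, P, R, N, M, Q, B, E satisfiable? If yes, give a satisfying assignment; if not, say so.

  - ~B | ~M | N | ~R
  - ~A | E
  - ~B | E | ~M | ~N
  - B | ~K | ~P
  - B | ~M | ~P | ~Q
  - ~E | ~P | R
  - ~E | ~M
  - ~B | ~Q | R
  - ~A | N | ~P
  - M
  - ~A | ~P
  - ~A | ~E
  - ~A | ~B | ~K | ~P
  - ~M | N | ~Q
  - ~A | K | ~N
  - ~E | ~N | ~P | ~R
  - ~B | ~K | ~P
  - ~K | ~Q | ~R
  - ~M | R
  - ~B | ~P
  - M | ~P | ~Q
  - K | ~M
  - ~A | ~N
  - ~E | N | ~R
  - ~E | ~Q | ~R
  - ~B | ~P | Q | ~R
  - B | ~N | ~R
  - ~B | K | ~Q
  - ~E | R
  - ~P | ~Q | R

Unit clause (M) forces M = True.
In (~M | R) only R is left, so R = True.
In (K | ~M) only K is left, so K = True.
In (~E | ~M) only ~E is left, so E = False.
In (~K | ~Q | ~R) only ~Q is left, so Q = False.
In (~A | E) only ~A is left, so A = False.
Try P = True:
  (B | ~K | ~P) forces B = True.
  clause (~B | ~K | ~P) is falsified — backtrack.
So P = False.
Try N = True:
  (~B | E | ~M | ~N) forces B = False.
  clause (B | ~N | ~R) is falsified — backtrack.
So N = False.
  then (~B | ~M | N | ~R) forces B = False.
All clauses satisfied.

A = False, K = True, P = False, R = True, N = False, M = True, Q = False, B = False, E = False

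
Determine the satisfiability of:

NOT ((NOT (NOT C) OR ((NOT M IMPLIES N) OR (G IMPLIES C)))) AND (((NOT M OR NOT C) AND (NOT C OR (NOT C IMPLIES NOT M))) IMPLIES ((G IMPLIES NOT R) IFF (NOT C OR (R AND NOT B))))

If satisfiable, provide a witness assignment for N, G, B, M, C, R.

N = False; G = True; B = False; M = False; C = False; R = False

  NOT ((NOT (NOT C) OR ((NOT M IMPLIES N) OR (G IMPLIES C)))) = True
    NOT (NOT C) OR ((NOT M IMPLIES N) OR (G IMPLIES C)) = False
      NOT (NOT C) = False
        NOT C = True
      (NOT M IMPLIES N) OR (G IMPLIES C) = False
        NOT M IMPLIES N = False
          NOT M = True
        G IMPLIES C = False
  ((NOT M OR NOT C) AND (NOT C OR (NOT C IMPLIES NOT M))) IMPLIES ((G IMPLIES NOT R) IFF (NOT C OR (R AND NOT B))) = True
    (NOT M OR NOT C) AND (NOT C OR (NOT C IMPLIES NOT M)) = True
      NOT M OR NOT C = True
        NOT M = True
        NOT C = True
      NOT C OR (NOT C IMPLIES NOT M) = True
        NOT C = True
        NOT C IMPLIES NOT M = True
          NOT C = True
          NOT M = True
    (G IMPLIES NOT R) IFF (NOT C OR (R AND NOT B)) = True
      G IMPLIES NOT R = True
        NOT R = True
      NOT C OR (R AND NOT B) = True
        NOT C = True
        R AND NOT B = False
          NOT B = True
Both conjuncts True, so the formula holds.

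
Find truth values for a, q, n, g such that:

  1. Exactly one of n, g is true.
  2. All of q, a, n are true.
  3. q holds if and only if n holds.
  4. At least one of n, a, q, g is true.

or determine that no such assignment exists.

a = True; q = True; n = True; g = False

  (1) {n, g}: 1 true — exactly one ✓
  (2) {q, a, n}: all 3 true ✓
  (3) q=T, n=T — same ✓
  (4) {n, a, q, g}: 3 true — at least one ✓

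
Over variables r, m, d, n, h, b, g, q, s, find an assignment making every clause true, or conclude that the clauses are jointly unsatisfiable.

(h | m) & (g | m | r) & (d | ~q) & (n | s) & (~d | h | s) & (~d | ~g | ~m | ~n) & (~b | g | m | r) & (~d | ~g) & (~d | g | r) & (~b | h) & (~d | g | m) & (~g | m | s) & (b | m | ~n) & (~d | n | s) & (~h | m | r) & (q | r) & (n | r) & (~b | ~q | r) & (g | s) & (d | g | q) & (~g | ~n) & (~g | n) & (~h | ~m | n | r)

Try r = False:
  (q | r) forces q = True.
  (d | ~q) forces d = True.
  (~d | ~g) forces g = False.
  clause (~d | g | r) is falsified — backtrack.
So r = True.
Set m = True.
Try d = False:
  (d | ~q) forces q = False.
  (d | g | q) forces g = True.
  (~g | ~n) forces n = False.
  clause (~g | n) is falsified — backtrack.
So d = True.
  then (~d | ~g) forces g = False.
  then (g | s) forces s = True.
Set n = False.
Set h = False.
  then (~b | h) forces b = False.
Set q = False.
All clauses satisfied.

r=T; m=T; d=T; n=F; h=F; b=F; g=F; q=F; s=T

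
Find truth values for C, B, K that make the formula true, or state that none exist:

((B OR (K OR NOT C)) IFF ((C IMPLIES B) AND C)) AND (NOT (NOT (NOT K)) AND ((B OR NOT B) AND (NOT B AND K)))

Unsatisfiable

Case K = True: the conjunct NOT (NOT (NOT K)) becomes NOT (NOT False) = False.
Case K = False: the conjunct K is False.
Both cases fail — unsatisfiable.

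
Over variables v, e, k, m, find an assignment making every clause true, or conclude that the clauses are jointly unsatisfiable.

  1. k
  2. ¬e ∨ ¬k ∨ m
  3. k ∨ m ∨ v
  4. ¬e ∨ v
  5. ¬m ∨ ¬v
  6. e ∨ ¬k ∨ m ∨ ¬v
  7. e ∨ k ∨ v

v=F, e=F, k=T, m=F

Unit clause (k) forces k = True.
Try v = True:
  (¬m ∨ ¬v) forces m = False.
  (¬e ∨ ¬k ∨ m) forces e = False.
  clause (e ∨ ¬k ∨ m ∨ ¬v) is falsified — backtrack.
So v = False.
  then (¬e ∨ v) forces e = False.
Set m = False.
Check each clause:
  (k): k holds.
  (¬e ∨ ¬k ∨ m): ¬e holds.
  (k ∨ m ∨ v): k holds.
  (¬e ∨ v): ¬e holds.
  (¬m ∨ ¬v): ¬m holds.
  (e ∨ ¬k ∨ m ∨ ¬v): ¬v holds.
  (e ∨ k ∨ v): k holds.
All clauses satisfied.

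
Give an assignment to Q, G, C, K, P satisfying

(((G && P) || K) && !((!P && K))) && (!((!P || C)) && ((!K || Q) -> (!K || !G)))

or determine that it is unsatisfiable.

Q=F, G=T, C=F, K=F, P=T

  ((G && P) || K) && !((!P && K)) = True
    (G && P) || K = True
      G && P = True
    !((!P && K)) = True
      !P && K = False
        !P = False
  !((!P || C)) && ((!K || Q) -> (!K || !G)) = True
    !((!P || C)) = True
      !P || C = False
        !P = False
    (!K || Q) -> (!K || !G) = True
      !K || Q = True
        !K = True
      !K || !G = True
        !K = True
        !G = False
Both conjuncts True, so the formula holds.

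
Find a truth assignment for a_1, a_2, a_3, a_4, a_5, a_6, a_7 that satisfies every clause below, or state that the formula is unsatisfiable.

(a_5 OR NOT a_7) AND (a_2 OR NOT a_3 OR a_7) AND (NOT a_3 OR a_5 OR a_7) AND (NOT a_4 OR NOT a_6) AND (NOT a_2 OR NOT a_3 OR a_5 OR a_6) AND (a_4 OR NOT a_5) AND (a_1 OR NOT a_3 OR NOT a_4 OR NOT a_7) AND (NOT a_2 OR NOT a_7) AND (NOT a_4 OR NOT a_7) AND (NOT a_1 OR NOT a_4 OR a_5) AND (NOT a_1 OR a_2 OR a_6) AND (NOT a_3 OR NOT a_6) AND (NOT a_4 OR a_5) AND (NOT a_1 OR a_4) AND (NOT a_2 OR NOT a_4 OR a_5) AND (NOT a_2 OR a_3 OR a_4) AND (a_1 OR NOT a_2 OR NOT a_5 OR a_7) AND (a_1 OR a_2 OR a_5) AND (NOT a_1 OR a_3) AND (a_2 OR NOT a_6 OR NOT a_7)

a_1 = True, a_2 = True, a_3 = True, a_4 = True, a_5 = True, a_6 = False, a_7 = False

Set a_1 = True.
  then (NOT a_1 OR a_4) forces a_4 = True.
  then (NOT a_1 OR a_3) forces a_3 = True.
  then (NOT a_4 OR NOT a_6) forces a_6 = False.
  then (NOT a_4 OR NOT a_7) forces a_7 = False.
  then (NOT a_1 OR NOT a_4 OR a_5) forces a_5 = True.
  then (NOT a_1 OR a_2 OR a_6) forces a_2 = True.
All clauses satisfied.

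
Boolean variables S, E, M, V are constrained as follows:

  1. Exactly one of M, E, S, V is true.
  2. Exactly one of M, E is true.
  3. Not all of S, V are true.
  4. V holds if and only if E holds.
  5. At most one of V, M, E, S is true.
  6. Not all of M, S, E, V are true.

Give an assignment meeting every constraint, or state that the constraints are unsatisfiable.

S = False, E = False, M = True, V = False

  (1) {M, E, S, V}: 1 true — exactly one ✓
  (2) {M, E}: 1 true — exactly one ✓
  (3) {S, V}: 0/2 true — not all ✓
  (4) V=F, E=F — same ✓
  (5) {V, M, E, S}: 1 true — at most one ✓
  (6) {M, S, E, V}: 1/4 true — not all ✓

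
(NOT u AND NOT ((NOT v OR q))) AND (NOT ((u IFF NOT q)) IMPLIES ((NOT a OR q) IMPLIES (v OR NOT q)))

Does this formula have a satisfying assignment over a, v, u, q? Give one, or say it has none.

a=F, v=T, u=F, q=F

  NOT u AND NOT ((NOT v OR q)) = True
    NOT u = True
    NOT ((NOT v OR q)) = True
      NOT v OR q = False
        NOT v = False
  NOT ((u IFF NOT q)) IMPLIES ((NOT a OR q) IMPLIES (v OR NOT q)) = True
    NOT ((u IFF NOT q)) = True
      u IFF NOT q = False
        NOT q = True
    (NOT a OR q) IMPLIES (v OR NOT q) = True
      NOT a OR q = True
        NOT a = True
      v OR NOT q = True
        NOT q = True
Both conjuncts True, so the formula holds.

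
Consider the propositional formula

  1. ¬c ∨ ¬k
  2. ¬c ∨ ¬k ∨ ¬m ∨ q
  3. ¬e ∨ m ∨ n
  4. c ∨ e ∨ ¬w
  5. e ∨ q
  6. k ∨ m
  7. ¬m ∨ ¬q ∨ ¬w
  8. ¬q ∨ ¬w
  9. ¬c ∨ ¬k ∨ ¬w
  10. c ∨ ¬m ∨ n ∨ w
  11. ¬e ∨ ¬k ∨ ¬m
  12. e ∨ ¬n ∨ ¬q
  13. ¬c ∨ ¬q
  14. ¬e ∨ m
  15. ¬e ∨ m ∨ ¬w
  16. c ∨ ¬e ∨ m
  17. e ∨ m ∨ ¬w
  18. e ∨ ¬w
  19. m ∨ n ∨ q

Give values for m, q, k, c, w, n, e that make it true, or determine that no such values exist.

m = True, q = True, k = False, c = False, w = False, n = True, e = True

Set m = True.
Set q = True.
  then (¬m ∨ ¬q ∨ ¬w) forces w = False.
  then (¬c ∨ ¬q) forces c = False.
  then (c ∨ ¬m ∨ n ∨ w) forces n = True.
  then (e ∨ ¬n ∨ ¬q) forces e = True.
  then (¬e ∨ ¬k ∨ ¬m) forces k = False.
All clauses satisfied.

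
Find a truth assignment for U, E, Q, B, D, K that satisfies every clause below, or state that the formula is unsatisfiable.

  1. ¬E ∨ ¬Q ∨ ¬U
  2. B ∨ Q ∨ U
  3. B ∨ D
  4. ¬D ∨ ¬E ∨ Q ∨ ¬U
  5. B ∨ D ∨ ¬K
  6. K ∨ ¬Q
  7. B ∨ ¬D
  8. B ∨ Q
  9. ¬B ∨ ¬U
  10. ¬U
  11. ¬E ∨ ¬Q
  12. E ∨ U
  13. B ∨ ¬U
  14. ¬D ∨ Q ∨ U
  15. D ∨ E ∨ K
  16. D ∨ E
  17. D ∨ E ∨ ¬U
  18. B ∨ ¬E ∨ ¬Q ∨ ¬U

U: False, E: True, Q: False, B: True, D: False, K: True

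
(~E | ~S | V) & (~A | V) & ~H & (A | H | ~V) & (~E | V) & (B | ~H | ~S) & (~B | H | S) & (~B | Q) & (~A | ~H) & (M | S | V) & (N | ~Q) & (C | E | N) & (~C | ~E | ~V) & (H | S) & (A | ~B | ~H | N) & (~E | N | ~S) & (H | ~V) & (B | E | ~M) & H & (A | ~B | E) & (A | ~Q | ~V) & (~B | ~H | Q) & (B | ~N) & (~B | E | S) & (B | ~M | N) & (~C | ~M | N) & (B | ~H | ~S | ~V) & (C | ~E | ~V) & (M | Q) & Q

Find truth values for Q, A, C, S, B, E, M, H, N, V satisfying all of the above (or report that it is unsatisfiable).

Case H = True:
  Clause (~H) is falsified — contradiction.
Case H = False:
  Clause (H) is falsified — contradiction.
Both cases fail, so the formula is unsatisfiable.

UNSATISFIABLE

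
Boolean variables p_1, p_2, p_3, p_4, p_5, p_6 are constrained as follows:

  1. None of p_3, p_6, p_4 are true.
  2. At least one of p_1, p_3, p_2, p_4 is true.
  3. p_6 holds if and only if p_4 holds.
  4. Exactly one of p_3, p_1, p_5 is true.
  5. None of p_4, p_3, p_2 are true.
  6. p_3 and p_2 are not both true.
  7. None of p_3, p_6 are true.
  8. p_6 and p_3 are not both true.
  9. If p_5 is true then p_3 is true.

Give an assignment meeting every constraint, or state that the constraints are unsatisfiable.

p_1: True, p_2: False, p_3: False, p_4: False, p_5: False, p_6: False

  (1) {p_3, p_6, p_4}: 0 true — none ✓
  (2) {p_1, p_3, p_2, p_4}: 1 true — at least one ✓
  (3) p_6=F, p_4=F — same ✓
  (4) {p_3, p_1, p_5}: 1 true — exactly one ✓
  (5) {p_4, p_3, p_2}: 0 true — none ✓
  (6) p_3=F, p_2=F — not both ✓
  (7) {p_3, p_6}: 0 true — none ✓
  (8) p_6=F, p_3=F — not both ✓
  (9) p_5=F ⇒ p_3: vacuous ✓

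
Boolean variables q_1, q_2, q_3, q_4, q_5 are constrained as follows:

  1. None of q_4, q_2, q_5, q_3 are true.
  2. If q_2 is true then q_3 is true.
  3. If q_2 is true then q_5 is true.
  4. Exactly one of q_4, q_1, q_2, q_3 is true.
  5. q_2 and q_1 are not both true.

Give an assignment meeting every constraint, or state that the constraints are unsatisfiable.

q_1 = True, q_2 = False, q_3 = False, q_4 = False, q_5 = False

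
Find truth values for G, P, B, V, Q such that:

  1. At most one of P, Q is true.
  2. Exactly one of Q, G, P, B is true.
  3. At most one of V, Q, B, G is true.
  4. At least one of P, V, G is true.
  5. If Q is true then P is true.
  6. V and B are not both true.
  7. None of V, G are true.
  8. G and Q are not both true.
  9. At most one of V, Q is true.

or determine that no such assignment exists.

G = False, P = True, B = False, V = False, Q = False

  (1) {P, Q}: 1 true — at most one ✓
  (2) {Q, G, P, B}: 1 true — exactly one ✓
  (3) {V, Q, B, G}: 0 true — at most one ✓
  (4) {P, V, G}: 1 true — at least one ✓
  (5) Q=F ⇒ P: vacuous ✓
  (6) V=F, B=F — not both ✓
  (7) {V, G}: 0 true — none ✓
  (8) G=F, Q=F — not both ✓
  (9) {V, Q}: 0 true — at most one ✓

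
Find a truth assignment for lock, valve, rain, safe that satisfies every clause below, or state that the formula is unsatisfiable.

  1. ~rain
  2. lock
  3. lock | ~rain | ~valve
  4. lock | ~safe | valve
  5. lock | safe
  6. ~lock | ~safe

lock=T, valve=T, rain=F, safe=F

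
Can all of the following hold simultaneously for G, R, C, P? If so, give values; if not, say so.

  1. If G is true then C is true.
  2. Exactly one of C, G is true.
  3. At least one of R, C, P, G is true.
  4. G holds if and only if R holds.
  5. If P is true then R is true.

G = False; R = False; C = True; P = False

  (1) G=F ⇒ C: vacuous ✓
  (2) {C, G}: 1 true — exactly one ✓
  (3) {R, C, P, G}: 1 true — at least one ✓
  (4) G=F, R=F — same ✓
  (5) P=F ⇒ R: vacuous ✓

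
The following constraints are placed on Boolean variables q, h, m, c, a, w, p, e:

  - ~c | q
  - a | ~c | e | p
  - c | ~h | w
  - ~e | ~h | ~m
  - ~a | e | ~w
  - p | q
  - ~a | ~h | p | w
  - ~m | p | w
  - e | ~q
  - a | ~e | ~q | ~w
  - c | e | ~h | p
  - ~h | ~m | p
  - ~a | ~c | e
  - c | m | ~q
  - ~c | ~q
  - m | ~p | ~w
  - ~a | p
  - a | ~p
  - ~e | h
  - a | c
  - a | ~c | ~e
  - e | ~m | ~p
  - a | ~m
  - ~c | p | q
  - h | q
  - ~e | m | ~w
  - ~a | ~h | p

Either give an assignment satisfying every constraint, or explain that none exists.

UNSATISFIABLE

Case q = True:
  (e | ~q) forces e = True.
  (~c | ~q) forces c = False.
  (c | m | ~q) forces m = True.
  (~e | ~h | ~m) forces h = False.
  Clause (~e | h) is falsified — contradiction.
Case q = False:
  (~c | q) forces c = False.
  (p | q) forces p = True.
  (a | ~p) forces a = True.
  (h | q) forces h = True.
  (c | ~h | w) forces w = True.
  (~a | e | ~w) forces e = True.
  (~e | ~h | ~m) forces m = False.
  Clause (m | ~p | ~w) is falsified — contradiction.
Both cases fail, so the formula is unsatisfiable.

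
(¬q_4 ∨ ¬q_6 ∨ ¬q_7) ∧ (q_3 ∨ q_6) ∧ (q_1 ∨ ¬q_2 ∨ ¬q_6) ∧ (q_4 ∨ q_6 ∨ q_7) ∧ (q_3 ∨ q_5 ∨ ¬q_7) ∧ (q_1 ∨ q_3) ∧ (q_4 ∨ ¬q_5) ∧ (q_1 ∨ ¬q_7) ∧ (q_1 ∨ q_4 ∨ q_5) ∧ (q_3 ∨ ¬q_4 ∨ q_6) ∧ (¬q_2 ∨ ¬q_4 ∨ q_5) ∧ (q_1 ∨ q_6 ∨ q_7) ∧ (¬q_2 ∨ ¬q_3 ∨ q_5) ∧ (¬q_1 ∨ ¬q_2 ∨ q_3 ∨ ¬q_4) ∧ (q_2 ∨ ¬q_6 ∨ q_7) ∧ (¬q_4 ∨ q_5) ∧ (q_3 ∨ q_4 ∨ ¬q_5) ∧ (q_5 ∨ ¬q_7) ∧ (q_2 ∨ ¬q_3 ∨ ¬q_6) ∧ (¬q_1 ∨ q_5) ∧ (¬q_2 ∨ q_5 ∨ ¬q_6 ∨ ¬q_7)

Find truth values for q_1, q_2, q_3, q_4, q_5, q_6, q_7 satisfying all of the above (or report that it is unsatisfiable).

Try q_1 = False:
  (q_1 ∨ q_3) forces q_3 = True.
  (q_1 ∨ ¬q_7) forces q_7 = False.
  (q_1 ∨ q_6 ∨ q_7) forces q_6 = True.
  (q_1 ∨ ¬q_2 ∨ ¬q_6) forces q_2 = False.
  clause (q_2 ∨ ¬q_6 ∨ q_7) is falsified — backtrack.
So q_1 = True.
  then (¬q_1 ∨ q_5) forces q_5 = True.
  then (q_4 ∨ ¬q_5) forces q_4 = True.
Set q_2 = False.
Try q_3 = False:
  (q_3 ∨ q_6) forces q_6 = True.
  (¬q_4 ∨ ¬q_6 ∨ ¬q_7) forces q_7 = False.
  clause (q_2 ∨ ¬q_6 ∨ q_7) is falsified — backtrack.
So q_3 = True.
  then (q_2 ∨ ¬q_3 ∨ ¬q_6) forces q_6 = False.
Set q_7 = False.
All clauses satisfied.

q_1: True, q_2: False, q_3: True, q_4: True, q_5: True, q_6: False, q_7: False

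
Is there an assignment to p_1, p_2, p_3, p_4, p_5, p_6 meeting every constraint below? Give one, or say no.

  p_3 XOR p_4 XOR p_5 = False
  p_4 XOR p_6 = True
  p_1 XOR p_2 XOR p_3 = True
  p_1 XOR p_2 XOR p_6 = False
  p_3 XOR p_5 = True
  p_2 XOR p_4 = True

p_1 = False, p_2 = False, p_3 = True, p_4 = True, p_5 = False, p_6 = False

p_3 XOR p_4 XOR p_5 = T XOR T XOR F = False ✓
p_4 XOR p_6 = T XOR F = True ✓
p_1 XOR p_2 XOR p_3 = F XOR F XOR T = True ✓
p_1 XOR p_2 XOR p_6 = F XOR F XOR F = False ✓
p_3 XOR p_5 = T XOR F = True ✓
p_2 XOR p_4 = F XOR T = True ✓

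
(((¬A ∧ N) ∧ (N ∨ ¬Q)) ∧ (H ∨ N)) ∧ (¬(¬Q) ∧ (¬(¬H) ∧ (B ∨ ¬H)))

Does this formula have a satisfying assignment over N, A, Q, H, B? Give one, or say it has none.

N = True; A = False; Q = True; H = True; B = True

  ((¬A ∧ N) ∧ (N ∨ ¬Q)) ∧ (H ∨ N) = True
    (¬A ∧ N) ∧ (N ∨ ¬Q) = True
      ¬A ∧ N = True
        ¬A = True
      N ∨ ¬Q = True
        ¬Q = False
    H ∨ N = True
  ¬(¬Q) ∧ (¬(¬H) ∧ (B ∨ ¬H)) = True
    ¬(¬Q) = True
      ¬Q = False
    ¬(¬H) ∧ (B ∨ ¬H) = True
      ¬(¬H) = True
        ¬H = False
      B ∨ ¬H = True
        ¬H = False
Both conjuncts True, so the formula holds.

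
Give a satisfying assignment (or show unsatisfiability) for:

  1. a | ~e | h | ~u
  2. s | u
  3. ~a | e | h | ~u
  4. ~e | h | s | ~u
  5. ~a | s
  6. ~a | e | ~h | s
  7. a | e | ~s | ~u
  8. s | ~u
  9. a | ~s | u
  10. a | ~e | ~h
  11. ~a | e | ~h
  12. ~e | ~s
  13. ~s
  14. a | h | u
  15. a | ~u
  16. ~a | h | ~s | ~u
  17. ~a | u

Case s = True:
  Clause (~s) is falsified — contradiction.
Case s = False:
  (s | u) forces u = True.
  Clause (s | ~u) is falsified — contradiction.
Both cases fail, so the formula is unsatisfiable.

UNSATISFIABLE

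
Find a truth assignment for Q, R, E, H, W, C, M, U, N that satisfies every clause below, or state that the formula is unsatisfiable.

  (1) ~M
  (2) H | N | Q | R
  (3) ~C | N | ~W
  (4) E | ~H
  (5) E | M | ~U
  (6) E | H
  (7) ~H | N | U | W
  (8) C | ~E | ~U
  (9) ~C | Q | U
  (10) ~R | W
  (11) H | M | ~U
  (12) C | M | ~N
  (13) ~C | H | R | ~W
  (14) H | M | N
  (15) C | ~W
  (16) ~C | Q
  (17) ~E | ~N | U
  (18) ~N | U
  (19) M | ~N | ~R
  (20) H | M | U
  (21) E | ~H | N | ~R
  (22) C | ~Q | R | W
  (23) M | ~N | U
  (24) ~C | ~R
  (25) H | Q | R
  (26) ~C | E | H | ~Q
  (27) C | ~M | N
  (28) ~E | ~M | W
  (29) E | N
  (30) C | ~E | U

Unit clause (~M) forces M = False.
Set Q = True.
Try R = True:
  (~R | W) forces W = True.
  (C | ~W) forces C = True.
  clause (~C | ~R) is falsified — backtrack.
So R = False.
Set E = True.
Set H = True.
Set W = True.
  then (C | ~W) forces C = True.
  then (~C | N | ~W) forces N = True.
  then (~E | ~N | U) forces U = True.
All clauses satisfied.

Q: True, R: False, E: True, H: True, W: True, C: True, M: False, U: True, N: True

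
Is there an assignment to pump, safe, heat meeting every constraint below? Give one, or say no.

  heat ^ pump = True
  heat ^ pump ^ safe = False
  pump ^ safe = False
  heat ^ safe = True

pump=T, safe=T, heat=F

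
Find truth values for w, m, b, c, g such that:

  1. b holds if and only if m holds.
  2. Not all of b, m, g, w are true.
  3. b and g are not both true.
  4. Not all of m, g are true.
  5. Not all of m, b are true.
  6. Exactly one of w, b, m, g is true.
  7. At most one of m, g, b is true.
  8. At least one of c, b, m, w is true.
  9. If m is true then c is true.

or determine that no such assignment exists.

w: False; m: False; b: False; c: True; g: True

  (1) b=F, m=F — same ✓
  (2) {b, m, g, w}: 1/4 true — not all ✓
  (3) b=F, g=T — not both ✓
  (4) {m, g}: 1/2 true — not all ✓
  (5) {m, b}: 0/2 true — not all ✓
  (6) {w, b, m, g}: 1 true — exactly one ✓
  (7) {m, g, b}: 1 true — at most one ✓
  (8) {c, b, m, w}: 1 true — at least one ✓
  (9) m=F ⇒ c: vacuous ✓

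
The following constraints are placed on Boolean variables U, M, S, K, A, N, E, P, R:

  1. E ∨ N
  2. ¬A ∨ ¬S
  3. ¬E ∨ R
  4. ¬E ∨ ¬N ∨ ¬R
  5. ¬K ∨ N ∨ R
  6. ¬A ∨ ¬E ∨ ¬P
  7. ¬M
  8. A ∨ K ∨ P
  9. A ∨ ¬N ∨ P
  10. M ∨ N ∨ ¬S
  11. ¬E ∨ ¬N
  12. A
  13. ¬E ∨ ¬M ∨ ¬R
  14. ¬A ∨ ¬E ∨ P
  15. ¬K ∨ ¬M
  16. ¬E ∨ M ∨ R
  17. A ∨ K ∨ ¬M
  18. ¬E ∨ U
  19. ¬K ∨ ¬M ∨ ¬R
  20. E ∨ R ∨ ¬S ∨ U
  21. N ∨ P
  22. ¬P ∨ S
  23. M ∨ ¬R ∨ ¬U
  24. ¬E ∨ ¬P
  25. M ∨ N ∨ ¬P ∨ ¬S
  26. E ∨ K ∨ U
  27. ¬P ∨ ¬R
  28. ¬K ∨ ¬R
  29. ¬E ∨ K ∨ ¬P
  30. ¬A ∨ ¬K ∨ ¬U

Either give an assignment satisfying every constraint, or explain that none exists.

U=F, M=F, S=F, K=T, A=T, N=T, E=F, P=F, R=F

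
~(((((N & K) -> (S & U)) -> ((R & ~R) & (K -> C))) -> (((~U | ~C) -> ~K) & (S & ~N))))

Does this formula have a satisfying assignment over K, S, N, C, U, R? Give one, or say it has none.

K: True, S: True, N: True, C: True, U: False, R: False

  ~(((((N & K) -> (S & U)) -> ((R & ~R) & (K -> C))) -> (((~U | ~C) -> ~K) & (S & ~N)))) = True
    (((N & K) -> (S & U)) -> ((R & ~R) & (K -> C))) -> (((~U | ~C) -> ~K) & (S & ~N)) = False
      ((N & K) -> (S & U)) -> ((R & ~R) & (K -> C)) = True
        (N & K) -> (S & U) = False
          N & K = True
          S & U = False
        (R & ~R) & (K -> C) = False
          R & ~R = False
            ~R = True
          K -> C = True
      ((~U | ~C) -> ~K) & (S & ~N) = False
        (~U | ~C) -> ~K = False
          ~U | ~C = True
            ~U = True
            ~C = False
          ~K = False
        S & ~N = False
          ~N = False
The formula evaluates to True.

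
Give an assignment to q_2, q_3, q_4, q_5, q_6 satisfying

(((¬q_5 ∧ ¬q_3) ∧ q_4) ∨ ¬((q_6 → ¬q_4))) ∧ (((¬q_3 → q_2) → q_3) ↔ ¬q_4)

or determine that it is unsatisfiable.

q_2 = True, q_3 = False, q_4 = True, q_5 = False, q_6 = False

  ((¬q_5 ∧ ¬q_3) ∧ q_4) ∨ ¬((q_6 → ¬q_4)) = True
    (¬q_5 ∧ ¬q_3) ∧ q_4 = True
      ¬q_5 ∧ ¬q_3 = True
        ¬q_5 = True
        ¬q_3 = True
    ¬((q_6 → ¬q_4)) = False
      q_6 → ¬q_4 = True
        ¬q_4 = False
  ((¬q_3 → q_2) → q_3) ↔ ¬q_4 = True
    (¬q_3 → q_2) → q_3 = False
      ¬q_3 → q_2 = True
        ¬q_3 = True
    ¬q_4 = False
Both conjuncts True, so the formula holds.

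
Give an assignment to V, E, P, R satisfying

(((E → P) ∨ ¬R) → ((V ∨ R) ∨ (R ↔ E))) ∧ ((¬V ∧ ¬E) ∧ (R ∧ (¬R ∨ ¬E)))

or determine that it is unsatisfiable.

V = False; E = False; P = False; R = True

  ((E → P) ∨ ¬R) → ((V ∨ R) ∨ (R ↔ E)) = True
    (E → P) ∨ ¬R = True
      E → P = True
      ¬R = False
    (V ∨ R) ∨ (R ↔ E) = True
      V ∨ R = True
      R ↔ E = False
  (¬V ∧ ¬E) ∧ (R ∧ (¬R ∨ ¬E)) = True
    ¬V ∧ ¬E = True
      ¬V = True
      ¬E = True
    R ∧ (¬R ∨ ¬E) = True
      ¬R ∨ ¬E = True
        ¬R = False
        ¬E = True
Both conjuncts True, so the formula holds.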